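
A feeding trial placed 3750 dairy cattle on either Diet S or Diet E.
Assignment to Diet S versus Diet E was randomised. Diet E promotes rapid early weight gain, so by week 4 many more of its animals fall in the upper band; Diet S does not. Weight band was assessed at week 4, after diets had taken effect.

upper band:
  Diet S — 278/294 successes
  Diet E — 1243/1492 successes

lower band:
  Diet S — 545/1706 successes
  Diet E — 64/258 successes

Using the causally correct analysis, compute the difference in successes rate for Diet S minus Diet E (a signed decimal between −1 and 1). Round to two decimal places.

-0.34

The distribution of week-4 weight band is itself part of what the diet does — it is an intermediate outcome. Holding it fixed would remove that part of the effect; the total effect is the pooled difference.
The causal difference is the pooled difference: 0.411 − 0.747 = -0.335.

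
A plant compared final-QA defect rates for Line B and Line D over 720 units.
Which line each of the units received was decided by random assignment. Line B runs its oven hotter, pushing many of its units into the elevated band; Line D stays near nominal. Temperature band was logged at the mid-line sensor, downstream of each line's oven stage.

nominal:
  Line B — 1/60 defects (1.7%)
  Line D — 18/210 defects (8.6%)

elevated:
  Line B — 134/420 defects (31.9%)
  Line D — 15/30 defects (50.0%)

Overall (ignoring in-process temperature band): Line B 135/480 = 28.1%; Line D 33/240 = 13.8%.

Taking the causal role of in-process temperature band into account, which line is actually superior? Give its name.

In-process temperature band here is a post-treatment variable shaped by the line; conditioning on it would introduce bias rather than remove it. The overall comparison is the causal one.
Pooled: Line B 28.1% vs Line D 13.8%; Line D is lower overall.

Line D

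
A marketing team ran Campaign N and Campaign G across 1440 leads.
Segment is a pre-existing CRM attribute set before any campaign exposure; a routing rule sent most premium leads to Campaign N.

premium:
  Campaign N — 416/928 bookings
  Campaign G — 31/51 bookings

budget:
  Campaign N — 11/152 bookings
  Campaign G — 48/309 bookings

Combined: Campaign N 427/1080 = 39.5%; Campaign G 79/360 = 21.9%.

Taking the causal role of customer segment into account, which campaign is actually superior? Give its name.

Campaign G

The imbalance in customer segment arose from how leads were allocated, not from anything the campaign did; and customer segment independently affects the outcome. The pooled gap is confounded — condition on customer segment.
Within each level — premium: 44.8% vs 60.8%; budget: 7.2% vs 15.5% — Campaign G is higher every time.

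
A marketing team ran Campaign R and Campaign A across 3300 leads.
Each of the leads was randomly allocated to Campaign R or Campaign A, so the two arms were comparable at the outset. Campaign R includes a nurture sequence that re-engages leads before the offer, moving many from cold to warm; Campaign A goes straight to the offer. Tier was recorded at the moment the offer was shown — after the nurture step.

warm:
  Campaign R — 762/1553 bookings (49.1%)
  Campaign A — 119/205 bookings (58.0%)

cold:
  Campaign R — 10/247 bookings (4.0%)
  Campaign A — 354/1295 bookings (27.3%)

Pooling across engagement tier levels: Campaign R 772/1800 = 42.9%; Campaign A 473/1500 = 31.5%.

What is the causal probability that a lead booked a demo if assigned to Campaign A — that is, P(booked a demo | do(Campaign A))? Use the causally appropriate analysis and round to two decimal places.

Engagement tier is downstream of the campaign. One should not condition on a consequence of treatment, so the overall rates are the right comparison.
So P(outcome | do(Campaign A)) is just the pooled rate for Campaign A: 473/1500 = 0.315.

0.32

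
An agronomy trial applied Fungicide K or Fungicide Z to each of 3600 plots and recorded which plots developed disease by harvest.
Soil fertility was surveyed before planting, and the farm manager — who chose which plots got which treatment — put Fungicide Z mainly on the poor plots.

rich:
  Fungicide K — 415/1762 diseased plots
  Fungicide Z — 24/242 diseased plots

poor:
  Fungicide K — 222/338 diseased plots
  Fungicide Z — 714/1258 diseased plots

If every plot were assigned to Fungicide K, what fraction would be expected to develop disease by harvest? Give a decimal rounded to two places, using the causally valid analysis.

Soil fertility is set before the fungicide has any effect — it is not caused by the fungicide — and it independently drives the outcome. That makes it a confounder, so the causal comparison is within soil fertility levels.
Standardising Fungicide K to the population soil fertility mix: 0.557·415/1762 + 0.443·222/338 = 0.422.

0.42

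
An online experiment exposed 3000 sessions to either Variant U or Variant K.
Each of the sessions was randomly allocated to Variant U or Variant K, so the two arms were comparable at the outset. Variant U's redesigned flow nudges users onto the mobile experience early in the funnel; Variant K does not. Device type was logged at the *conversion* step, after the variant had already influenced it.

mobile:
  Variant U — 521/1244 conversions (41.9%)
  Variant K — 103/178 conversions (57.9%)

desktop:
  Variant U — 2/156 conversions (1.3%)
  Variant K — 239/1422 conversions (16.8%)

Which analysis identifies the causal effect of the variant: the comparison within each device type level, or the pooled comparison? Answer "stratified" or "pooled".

Because the variant influences device type, device type is a post-treatment mediator, not a confounder. Stratifying on it would bias the estimate; the causal effect is the crude pooled difference.
Pooled: Variant U 37.4% vs Variant K 21.4%; Variant U is higher overall.

pooled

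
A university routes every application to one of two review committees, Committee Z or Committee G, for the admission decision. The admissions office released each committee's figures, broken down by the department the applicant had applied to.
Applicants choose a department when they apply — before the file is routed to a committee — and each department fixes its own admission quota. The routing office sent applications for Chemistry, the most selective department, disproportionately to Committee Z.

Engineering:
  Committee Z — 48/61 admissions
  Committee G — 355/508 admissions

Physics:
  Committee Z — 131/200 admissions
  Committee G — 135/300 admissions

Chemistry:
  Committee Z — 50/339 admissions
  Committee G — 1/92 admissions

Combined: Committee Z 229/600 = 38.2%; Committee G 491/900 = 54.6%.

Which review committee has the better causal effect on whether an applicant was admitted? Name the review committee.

Committee Z

The imbalance in department arose from how applicants were allocated, not from anything the review committee did; and department independently affects the outcome. The pooled gap is confounded — condition on department.
Within each level — Engineering: 78.7% vs 69.9%; Physics: 65.5% vs 45.0%; Chemistry: 14.7% vs 1.1% — Committee Z is higher every time.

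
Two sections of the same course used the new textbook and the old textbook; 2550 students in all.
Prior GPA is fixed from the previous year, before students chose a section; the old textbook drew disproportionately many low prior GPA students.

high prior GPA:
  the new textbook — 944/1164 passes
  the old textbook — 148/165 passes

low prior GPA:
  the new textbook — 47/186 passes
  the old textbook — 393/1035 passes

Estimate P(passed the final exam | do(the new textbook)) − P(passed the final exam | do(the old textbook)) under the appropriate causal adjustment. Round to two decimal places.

-0.11

Nothing the teaching method does changes prior GPA band; the imbalance is an allocation artefact. With prior GPA band also predicting the outcome, the pooled figure is confounded, and the within-stratum comparison is the causal one.
Adjusting over the population distribution of prior GPA band: 0.521·(0.811−0.897) + 0.479·(0.253−0.380) = -0.106.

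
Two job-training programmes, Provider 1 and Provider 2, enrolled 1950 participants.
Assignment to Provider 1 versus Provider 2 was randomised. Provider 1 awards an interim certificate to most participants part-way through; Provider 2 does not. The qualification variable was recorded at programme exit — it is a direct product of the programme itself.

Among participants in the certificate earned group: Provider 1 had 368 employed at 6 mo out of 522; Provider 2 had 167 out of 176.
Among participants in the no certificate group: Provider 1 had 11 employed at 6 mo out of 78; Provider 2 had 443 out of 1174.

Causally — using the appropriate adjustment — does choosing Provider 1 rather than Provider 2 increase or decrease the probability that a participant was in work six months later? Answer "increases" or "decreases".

increases

Qualification attained during the programme here is a post-treatment variable shaped by the programme; conditioning on it would introduce bias rather than remove it. The overall comparison is the causal one.
Pooled: Provider 1 63.2% vs Provider 2 45.2%; Provider 1 is higher overall.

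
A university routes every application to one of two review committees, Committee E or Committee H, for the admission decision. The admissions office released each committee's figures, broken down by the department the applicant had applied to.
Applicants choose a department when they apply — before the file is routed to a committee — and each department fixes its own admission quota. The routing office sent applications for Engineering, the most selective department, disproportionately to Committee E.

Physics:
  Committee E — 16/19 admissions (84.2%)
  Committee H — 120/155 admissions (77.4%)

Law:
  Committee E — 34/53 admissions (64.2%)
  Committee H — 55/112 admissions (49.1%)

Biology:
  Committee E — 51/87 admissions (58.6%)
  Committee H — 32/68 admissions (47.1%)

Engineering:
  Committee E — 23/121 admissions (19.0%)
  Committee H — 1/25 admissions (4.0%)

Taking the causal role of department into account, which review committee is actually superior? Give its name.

Committee E

Department is set before the review committee has any effect — it is not caused by the review committee — and it independently drives the outcome. That makes it a confounder, so the causal comparison is within department levels.
Within each level — Physics: 84.2% vs 77.4%; Law: 64.2% vs 49.1%; Biology: 58.6% vs 47.1%; Engineering: 19.0% vs 4.0% — Committee E is higher every time.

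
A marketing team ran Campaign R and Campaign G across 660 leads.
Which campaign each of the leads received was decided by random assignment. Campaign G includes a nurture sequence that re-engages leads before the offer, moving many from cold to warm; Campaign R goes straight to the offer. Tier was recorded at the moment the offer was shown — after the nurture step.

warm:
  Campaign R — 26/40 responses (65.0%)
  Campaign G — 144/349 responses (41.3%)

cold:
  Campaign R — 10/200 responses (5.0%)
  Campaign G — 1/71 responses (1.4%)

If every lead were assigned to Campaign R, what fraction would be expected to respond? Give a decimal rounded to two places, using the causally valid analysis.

Within every engagement tier level Campaign R has the higher rate, yet pooled Campaign G does — Simpson's reversal.
Engagement tier is recorded after the campaign and is itself shifted by it — it sits on the causal path from campaign to outcome. Conditioning on a mediator would strip out part of the effect we want; the pooled comparison gives the total causal effect.
So P(outcome | do(Campaign R)) is just the pooled rate for Campaign R: 36/240 = 0.150.

0.15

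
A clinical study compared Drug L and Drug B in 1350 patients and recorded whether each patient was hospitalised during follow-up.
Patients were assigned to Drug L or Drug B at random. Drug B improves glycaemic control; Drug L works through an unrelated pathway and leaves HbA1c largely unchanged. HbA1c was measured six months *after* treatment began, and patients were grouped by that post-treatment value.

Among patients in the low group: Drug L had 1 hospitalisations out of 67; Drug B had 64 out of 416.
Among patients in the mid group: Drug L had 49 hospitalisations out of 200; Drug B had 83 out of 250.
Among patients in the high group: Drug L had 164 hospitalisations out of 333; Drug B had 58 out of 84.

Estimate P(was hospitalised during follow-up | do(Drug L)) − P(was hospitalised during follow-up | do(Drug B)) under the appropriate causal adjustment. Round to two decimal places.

+0.08

The HbA1c-specific comparison favours Drug L throughout, but the pooled figures favour Drug B. The question is whether to condition on HbA1c.
HbA1c is downstream of the drug. One should not condition on a consequence of treatment, so the overall rates are the right comparison.
The causal difference is the pooled difference: 0.357 − 0.273 = +0.083.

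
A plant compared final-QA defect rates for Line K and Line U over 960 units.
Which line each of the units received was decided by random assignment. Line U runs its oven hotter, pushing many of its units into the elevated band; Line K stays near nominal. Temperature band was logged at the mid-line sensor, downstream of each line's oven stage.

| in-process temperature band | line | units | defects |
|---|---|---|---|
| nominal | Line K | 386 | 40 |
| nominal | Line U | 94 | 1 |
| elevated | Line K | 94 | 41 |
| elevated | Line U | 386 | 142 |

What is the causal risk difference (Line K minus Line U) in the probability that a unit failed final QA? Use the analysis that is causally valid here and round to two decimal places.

In-process temperature band is downstream of the line. One should not condition on a consequence of treatment, so the overall rates are the right comparison.
The causal difference is the pooled difference: 0.169 − 0.298 = -0.129.

-0.13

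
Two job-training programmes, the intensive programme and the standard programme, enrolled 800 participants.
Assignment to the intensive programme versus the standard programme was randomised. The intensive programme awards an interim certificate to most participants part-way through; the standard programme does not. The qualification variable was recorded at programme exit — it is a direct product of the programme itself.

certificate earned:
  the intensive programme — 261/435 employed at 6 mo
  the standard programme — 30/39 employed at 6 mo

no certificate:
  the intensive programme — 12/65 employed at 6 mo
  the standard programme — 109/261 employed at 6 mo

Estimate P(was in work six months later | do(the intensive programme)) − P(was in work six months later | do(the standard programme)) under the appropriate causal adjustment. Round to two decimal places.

Stratifying would compare programmes among participants the programmes themselves sorted into qualification attained during the programme groups — a form of selection on an intermediate. The unconditioned pooled rates give the total causal effect.
The causal difference is the pooled difference: 0.546 − 0.463 = +0.083.

+0.08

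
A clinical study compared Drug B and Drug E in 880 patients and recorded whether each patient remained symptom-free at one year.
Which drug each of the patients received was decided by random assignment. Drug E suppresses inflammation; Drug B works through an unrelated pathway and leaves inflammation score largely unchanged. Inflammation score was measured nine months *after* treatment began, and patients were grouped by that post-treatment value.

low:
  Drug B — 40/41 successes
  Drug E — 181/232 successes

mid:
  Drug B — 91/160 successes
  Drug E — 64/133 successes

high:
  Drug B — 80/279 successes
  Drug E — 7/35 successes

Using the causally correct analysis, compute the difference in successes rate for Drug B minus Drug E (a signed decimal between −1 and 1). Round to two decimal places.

-0.19

Drug B is higher inside every inflammation score stratum but Drug E is higher in aggregate. Whether to stratify depends on how inflammation score relates to the drug.
Inflammation score is downstream of the drug. One should not condition on a consequence of treatment, so the overall rates are the right comparison.
The causal difference is the pooled difference: 0.440 − 0.630 = -0.190.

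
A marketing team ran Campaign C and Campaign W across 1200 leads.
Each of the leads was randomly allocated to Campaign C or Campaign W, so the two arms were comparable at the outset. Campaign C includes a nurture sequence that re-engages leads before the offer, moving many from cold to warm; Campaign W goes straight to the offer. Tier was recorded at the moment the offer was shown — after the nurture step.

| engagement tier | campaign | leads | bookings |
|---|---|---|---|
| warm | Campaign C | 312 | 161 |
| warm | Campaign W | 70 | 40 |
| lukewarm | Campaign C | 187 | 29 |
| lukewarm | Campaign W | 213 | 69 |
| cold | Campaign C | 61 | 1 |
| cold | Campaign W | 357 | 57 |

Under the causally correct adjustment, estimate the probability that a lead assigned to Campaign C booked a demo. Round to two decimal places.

Engagement tier is recorded after the campaign and is itself shifted by it — it sits on the causal path from campaign to outcome. Conditioning on a mediator would strip out part of the effect we want; the pooled comparison gives the total causal effect.
So P(outcome | do(Campaign C)) is just the pooled rate for Campaign C: 191/560 = 0.341.

0.34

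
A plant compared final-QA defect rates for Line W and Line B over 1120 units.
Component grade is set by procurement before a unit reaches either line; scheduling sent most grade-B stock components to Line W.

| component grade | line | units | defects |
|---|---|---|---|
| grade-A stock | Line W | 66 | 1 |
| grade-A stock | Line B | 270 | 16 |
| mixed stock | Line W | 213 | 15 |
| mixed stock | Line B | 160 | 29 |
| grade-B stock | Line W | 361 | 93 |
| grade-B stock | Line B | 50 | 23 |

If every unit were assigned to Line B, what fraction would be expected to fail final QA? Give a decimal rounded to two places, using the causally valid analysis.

0.25

Since component grade is a pre-existing factor (not a product of the line) and it affects the outcome on its own, it is a confounder. The stratified rates, not the pooled rate, identify the causal effect.
Standardising Line B to the population component grade mix: 0.300·16/270 + 0.333·29/160 + 0.367·23/50 = 0.247.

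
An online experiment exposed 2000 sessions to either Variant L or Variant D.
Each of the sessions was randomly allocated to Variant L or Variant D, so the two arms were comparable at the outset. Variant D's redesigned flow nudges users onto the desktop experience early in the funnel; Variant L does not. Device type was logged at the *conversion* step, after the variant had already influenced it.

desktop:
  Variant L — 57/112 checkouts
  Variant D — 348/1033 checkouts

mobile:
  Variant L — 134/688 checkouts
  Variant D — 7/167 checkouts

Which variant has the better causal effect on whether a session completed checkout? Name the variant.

Device type is recorded after the variant and is itself shifted by it — it sits on the causal path from variant to outcome. Conditioning on a mediator would strip out part of the effect we want; the pooled comparison gives the total causal effect.
Pooled: Variant L 23.9% vs Variant D 29.6%; Variant D is higher overall.

Variant D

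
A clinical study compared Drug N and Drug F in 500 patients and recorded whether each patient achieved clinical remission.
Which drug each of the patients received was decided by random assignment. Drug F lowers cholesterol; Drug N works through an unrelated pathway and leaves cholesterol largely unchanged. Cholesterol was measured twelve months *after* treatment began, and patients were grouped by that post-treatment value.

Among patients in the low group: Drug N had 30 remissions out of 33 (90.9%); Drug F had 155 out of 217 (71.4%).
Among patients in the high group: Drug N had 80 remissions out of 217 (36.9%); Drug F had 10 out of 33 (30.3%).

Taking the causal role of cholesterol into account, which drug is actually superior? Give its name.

Drug F

The stratified and pooled comparisons disagree (Drug N wins within each cholesterol; Drug F wins overall), so the answer turns on the causal role of cholesterol.
Cholesterol is downstream of the drug. One should not condition on a consequence of treatment, so the overall rates are the right comparison.
Pooled: Drug N 44.0% vs Drug F 66.0%; Drug F is higher overall.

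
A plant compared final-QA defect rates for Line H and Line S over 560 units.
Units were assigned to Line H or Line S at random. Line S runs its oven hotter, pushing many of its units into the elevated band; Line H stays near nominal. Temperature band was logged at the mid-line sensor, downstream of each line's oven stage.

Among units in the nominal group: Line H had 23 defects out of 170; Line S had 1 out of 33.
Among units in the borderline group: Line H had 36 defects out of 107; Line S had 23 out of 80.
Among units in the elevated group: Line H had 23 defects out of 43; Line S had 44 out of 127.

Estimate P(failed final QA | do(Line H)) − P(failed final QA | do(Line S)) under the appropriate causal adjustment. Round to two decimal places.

-0.03

Because the line influences in-process temperature band, in-process temperature band is a post-treatment mediator, not a confounder. Stratifying on it would bias the estimate; the causal effect is the crude pooled difference.
The causal difference is the pooled difference: 0.256 − 0.283 = -0.027.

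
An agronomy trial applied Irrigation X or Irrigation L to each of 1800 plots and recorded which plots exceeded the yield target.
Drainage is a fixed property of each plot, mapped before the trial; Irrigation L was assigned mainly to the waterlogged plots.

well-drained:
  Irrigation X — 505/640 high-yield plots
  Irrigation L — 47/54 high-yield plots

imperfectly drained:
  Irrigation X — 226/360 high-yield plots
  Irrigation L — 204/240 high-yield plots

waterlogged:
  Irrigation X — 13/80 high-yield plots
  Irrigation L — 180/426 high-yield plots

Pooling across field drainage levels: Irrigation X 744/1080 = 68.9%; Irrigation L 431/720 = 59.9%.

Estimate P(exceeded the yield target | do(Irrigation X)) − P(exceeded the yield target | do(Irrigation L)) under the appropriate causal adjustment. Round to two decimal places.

Field drainage differs across irrigations for reasons unrelated to any effect of the irrigation itself, and it separately predicts the outcome — a classic confounder. We must compare within field drainage levels.
Adjusting over the population distribution of field drainage: 0.386·(0.789−0.870) + 0.333·(0.628−0.850) + 0.281·(0.163−0.423) = -0.179.

-0.18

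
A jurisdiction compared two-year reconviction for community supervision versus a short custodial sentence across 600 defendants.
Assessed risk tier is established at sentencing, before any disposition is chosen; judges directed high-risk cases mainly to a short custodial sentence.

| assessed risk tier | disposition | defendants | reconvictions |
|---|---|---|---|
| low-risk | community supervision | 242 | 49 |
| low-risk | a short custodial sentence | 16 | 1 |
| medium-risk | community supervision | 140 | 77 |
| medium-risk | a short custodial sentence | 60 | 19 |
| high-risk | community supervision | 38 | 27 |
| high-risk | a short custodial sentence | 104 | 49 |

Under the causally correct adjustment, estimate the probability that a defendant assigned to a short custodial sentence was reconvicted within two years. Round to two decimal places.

0.24

Here assessed risk tier is a common cause — it drives both which disposition a case falls under and the outcome. The crude comparison mixes populations; the stratum-specific rates are the causally relevant ones.
Standardising a short custodial sentence to the population assessed risk tier mix: 0.430·1/16 + 0.333·19/60 + 0.237·49/104 = 0.244.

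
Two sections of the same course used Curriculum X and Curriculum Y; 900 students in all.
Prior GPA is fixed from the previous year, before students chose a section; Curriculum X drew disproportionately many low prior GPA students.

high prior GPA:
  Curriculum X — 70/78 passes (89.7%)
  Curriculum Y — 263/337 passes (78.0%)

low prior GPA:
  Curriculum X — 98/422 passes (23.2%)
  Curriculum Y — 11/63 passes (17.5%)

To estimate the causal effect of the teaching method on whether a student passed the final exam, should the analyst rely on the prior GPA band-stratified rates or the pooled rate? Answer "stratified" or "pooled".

The prior GPA band-specific comparison favours Curriculum X throughout, but the pooled figures favour Curriculum Y. The question is whether to condition on prior GPA band.
The imbalance in prior GPA band arose from how students were allocated, not from anything the teaching method did; and prior GPA band independently affects the outcome. The pooled gap is confounded — condition on prior GPA band.
Within each level — high prior GPA: 89.7% vs 78.0%; low prior GPA: 23.2% vs 17.5% — Curriculum X is higher every time.

stratified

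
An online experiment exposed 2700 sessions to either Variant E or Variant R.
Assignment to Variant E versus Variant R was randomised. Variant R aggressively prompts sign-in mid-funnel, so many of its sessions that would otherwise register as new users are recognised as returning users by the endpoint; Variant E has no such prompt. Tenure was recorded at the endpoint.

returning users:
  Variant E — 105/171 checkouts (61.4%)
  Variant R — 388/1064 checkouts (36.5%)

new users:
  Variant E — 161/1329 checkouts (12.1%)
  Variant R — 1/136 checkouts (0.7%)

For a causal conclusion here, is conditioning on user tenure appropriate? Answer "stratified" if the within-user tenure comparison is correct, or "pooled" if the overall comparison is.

pooled

Within every user tenure level Variant E has the higher rate, yet pooled Variant R does — Simpson's reversal.
User tenure is downstream of the variant. One should not condition on a consequence of treatment, so the overall rates are the right comparison.
Pooled: Variant E 17.7% vs Variant R 32.4%; Variant R is higher overall.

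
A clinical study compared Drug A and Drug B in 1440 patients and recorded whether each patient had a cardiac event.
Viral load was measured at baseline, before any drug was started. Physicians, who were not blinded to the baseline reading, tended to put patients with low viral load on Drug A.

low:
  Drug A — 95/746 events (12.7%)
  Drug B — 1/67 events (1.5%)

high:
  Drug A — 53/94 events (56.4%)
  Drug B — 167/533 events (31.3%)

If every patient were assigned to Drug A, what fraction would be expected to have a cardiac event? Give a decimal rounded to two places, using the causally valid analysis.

The stratified and pooled comparisons disagree (Drug B wins within each viral load; Drug A wins overall), so the answer turns on the causal role of viral load.
Here viral load is a common cause — it drives both which drug a case falls under and the outcome. The crude comparison mixes populations; the stratum-specific rates are the causally relevant ones.
Standardising Drug A to the population viral load mix: 0.565·95/746 + 0.435·53/94 = 0.317.

0.32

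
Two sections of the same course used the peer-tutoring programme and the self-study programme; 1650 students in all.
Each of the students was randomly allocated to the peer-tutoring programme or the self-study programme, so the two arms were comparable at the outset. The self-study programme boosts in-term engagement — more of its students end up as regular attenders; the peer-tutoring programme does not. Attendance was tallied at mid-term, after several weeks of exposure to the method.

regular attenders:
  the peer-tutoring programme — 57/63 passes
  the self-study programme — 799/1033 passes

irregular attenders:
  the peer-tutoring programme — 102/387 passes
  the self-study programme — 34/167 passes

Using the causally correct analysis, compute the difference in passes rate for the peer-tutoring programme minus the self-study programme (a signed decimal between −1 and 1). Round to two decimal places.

-0.34

Mid-term attendance is recorded after the teaching method and is itself shifted by it — it sits on the causal path from teaching method to outcome. Conditioning on a mediator would strip out part of the effect we want; the pooled comparison gives the total causal effect.
The causal difference is the pooled difference: 0.353 − 0.694 = -0.341.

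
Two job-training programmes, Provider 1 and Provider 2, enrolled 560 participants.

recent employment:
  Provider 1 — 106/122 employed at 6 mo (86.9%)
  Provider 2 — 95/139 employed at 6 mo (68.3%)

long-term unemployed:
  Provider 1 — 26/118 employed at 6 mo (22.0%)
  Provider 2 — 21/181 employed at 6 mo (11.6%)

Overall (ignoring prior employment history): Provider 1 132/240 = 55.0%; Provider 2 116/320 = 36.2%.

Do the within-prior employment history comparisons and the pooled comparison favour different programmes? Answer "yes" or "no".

no

Within each prior employment history level (recent employment 86.9% vs 68.3%; long-term unemployed 22.0% vs 11.6%), Provider 1 has the higher rate every time. Pooled: 55.0% vs 36.2% — Provider 1 has the higher rate overall. They agree.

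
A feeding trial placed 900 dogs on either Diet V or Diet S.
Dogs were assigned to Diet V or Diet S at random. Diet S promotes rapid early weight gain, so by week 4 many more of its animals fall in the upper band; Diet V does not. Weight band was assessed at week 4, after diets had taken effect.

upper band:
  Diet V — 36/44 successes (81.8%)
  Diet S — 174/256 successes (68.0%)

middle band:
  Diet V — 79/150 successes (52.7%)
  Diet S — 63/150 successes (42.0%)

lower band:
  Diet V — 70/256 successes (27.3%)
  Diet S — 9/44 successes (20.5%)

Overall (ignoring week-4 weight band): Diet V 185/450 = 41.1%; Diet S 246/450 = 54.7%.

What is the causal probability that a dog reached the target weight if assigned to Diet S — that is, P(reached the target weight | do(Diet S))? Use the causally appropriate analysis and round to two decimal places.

Week-4 weight band is downstream of the diet. One should not condition on a consequence of treatment, so the overall rates are the right comparison.
So P(outcome | do(Diet S)) is just the pooled rate for Diet S: 246/450 = 0.547.

0.55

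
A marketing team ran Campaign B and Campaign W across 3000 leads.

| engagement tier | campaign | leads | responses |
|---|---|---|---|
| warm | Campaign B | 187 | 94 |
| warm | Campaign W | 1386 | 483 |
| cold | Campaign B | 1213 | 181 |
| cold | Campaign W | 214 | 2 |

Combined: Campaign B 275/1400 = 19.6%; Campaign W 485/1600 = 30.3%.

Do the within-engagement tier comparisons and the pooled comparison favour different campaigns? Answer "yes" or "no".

Within each engagement tier level (warm 50.3% vs 34.8%; cold 14.9% vs 0.9%), Campaign B has the higher rate every time. Pooled: 19.6% vs 30.3% — Campaign W has the higher rate overall. The two comparisons disagree.

yes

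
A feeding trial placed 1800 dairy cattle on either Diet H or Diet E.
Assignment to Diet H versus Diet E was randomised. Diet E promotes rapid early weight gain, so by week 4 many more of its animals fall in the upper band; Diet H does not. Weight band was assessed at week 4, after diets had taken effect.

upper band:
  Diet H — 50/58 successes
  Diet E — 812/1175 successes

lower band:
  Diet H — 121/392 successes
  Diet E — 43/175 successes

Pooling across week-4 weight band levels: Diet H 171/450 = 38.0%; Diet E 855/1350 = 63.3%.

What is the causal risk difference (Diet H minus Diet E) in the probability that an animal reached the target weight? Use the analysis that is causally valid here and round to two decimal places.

-0.25

The distribution of week-4 weight band is itself part of what the diet does — it is an intermediate outcome. Holding it fixed would remove that part of the effect; the total effect is the pooled difference.
The causal difference is the pooled difference: 0.380 − 0.633 = -0.253.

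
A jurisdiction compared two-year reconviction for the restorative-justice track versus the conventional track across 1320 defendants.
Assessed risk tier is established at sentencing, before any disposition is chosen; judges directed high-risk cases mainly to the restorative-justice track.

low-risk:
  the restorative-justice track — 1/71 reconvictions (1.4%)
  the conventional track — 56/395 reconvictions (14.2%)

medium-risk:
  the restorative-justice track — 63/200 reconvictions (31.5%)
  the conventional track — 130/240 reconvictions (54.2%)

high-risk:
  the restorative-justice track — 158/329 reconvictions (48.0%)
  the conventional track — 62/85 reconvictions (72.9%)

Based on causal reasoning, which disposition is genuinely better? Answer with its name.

Within every assessed risk tier level the restorative-justice track has the lower rate, yet pooled the conventional track does — Simpson's reversal.
Assessed risk tier is set before the disposition has any effect — it is not caused by the disposition — and it independently drives the outcome. That makes it a confounder, so the causal comparison is within assessed risk tier levels.
Within each level — low-risk: 1.4% vs 14.2%; medium-risk: 31.5% vs 54.2%; high-risk: 48.0% vs 72.9% — the restorative-justice track is lower every time.

the restorative-justice track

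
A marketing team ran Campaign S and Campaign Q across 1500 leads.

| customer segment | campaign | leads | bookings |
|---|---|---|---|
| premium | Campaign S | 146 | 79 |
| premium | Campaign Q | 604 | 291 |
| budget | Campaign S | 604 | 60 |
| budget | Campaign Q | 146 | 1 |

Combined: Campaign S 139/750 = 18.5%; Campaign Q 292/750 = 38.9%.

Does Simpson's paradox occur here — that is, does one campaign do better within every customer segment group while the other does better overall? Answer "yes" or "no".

Within each customer segment level (premium 54.1% vs 48.2%; budget 9.9% vs 0.7%), Campaign S has the higher rate every time. Pooled: 18.5% vs 38.9% — Campaign Q has the higher rate overall. The two comparisons disagree.

yes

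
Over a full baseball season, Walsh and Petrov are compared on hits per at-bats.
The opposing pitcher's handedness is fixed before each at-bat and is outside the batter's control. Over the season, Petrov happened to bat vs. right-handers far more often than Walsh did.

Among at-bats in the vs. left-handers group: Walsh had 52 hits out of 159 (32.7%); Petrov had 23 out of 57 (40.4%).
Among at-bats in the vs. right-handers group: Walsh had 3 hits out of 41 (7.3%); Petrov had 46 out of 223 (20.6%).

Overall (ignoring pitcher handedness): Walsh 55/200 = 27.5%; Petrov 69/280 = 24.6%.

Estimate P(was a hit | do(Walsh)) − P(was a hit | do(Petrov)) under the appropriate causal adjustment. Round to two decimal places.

-0.11

Nothing the player does changes pitcher handedness; the imbalance is an allocation artefact. With pitcher handedness also predicting the outcome, the pooled figure is confounded, and the within-stratum comparison is the causal one.
Adjusting over the population distribution of pitcher handedness: 0.450·(0.327−0.404) + 0.550·(0.073−0.206) = -0.108.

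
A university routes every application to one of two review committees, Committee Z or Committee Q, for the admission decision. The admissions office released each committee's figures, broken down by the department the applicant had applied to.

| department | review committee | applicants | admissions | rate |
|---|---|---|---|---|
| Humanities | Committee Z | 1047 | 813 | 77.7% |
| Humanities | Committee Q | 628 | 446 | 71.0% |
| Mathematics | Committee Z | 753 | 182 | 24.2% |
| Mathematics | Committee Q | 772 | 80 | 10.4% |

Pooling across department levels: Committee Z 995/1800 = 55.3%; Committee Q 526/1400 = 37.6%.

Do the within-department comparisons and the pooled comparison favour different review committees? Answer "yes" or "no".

no

Within each department level (Humanities 77.7% vs 71.0%; Mathematics 24.2% vs 10.4%), Committee Z has the higher rate every time. Pooled: 55.3% vs 37.6% — Committee Z has the higher rate overall. They agree.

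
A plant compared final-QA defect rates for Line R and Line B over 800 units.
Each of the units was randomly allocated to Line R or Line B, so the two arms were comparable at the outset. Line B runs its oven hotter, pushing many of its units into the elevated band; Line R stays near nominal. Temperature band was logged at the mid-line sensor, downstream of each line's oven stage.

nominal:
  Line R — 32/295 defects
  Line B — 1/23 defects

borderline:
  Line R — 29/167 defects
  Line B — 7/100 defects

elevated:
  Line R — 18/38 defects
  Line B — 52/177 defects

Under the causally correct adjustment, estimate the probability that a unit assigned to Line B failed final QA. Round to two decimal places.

In-process temperature band is recorded after the line and is itself shifted by it — it sits on the causal path from line to outcome. Conditioning on a mediator would strip out part of the effect we want; the pooled comparison gives the total causal effect.
So P(outcome | do(Line B)) is just the pooled rate for Line B: 60/300 = 0.200.

0.20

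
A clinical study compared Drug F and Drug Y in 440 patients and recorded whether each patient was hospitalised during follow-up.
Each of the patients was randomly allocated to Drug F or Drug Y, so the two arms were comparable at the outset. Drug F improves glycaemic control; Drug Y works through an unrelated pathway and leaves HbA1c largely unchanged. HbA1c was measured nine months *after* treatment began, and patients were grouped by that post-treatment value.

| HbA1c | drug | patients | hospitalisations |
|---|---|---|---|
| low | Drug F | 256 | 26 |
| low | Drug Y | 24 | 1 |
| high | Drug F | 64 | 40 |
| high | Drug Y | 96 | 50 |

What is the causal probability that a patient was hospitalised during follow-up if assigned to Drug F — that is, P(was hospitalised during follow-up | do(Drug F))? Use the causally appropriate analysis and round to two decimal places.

Within every HbA1c level Drug Y has the lower rate, yet pooled Drug F does — Simpson's reversal.
HbA1c here is a post-treatment variable shaped by the drug; conditioning on it would introduce bias rather than remove it. The overall comparison is the causal one.
So P(outcome | do(Drug F)) is just the pooled rate for Drug F: 66/320 = 0.206.

0.21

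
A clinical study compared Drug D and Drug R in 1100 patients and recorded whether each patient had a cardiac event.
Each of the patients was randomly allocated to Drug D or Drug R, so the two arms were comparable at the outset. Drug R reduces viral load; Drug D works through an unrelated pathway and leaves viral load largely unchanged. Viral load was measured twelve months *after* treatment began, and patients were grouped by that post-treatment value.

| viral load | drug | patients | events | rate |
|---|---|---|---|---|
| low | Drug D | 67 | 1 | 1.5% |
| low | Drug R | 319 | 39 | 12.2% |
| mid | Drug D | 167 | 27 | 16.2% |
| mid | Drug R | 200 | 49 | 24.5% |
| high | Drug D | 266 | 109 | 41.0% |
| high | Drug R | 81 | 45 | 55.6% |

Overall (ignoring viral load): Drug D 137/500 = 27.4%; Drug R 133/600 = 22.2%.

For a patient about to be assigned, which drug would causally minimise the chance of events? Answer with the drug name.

Drug R

Drug D is lower inside every viral load stratum but Drug R is lower in aggregate. Whether to stratify depends on how viral load relates to the drug.
Viral load is downstream of the drug. One should not condition on a consequence of treatment, so the overall rates are the right comparison.
Pooled: Drug D 27.4% vs Drug R 22.2%; Drug R is lower overall.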